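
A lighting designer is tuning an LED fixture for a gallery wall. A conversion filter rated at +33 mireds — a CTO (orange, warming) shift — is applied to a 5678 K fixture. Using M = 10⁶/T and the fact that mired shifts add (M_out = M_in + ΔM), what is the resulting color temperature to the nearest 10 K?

M_in = 10⁶/5678 = 176.12 mireds.
M_out = 176.12 + (+33) = 209.12 mireds.
T_out = 10⁶/209.12 = 4782.0 K → 4780 K.

4780 K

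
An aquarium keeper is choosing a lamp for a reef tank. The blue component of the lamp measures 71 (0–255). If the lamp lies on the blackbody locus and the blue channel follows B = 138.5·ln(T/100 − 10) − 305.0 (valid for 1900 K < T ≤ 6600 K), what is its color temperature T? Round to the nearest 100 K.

ln(t − 10) = (71 + 305.0) / 138.5 = 2.7148.
t − 10 = e^2.7148 = 15.102, so t = 25.102.
T = 100·t = 2510 K → 2500 K to the nearest 100 K.

2500 K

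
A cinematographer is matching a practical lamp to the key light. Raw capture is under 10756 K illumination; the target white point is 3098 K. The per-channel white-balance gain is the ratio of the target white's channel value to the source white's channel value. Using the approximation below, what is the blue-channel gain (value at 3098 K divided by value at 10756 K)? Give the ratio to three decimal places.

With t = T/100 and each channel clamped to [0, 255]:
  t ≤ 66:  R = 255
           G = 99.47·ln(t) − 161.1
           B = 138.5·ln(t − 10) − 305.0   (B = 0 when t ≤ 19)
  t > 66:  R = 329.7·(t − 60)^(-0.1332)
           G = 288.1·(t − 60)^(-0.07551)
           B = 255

At 10756 K (t = 107.56):
  B = 255 by definition for t > 66.
At 3098 K (t = 30.98):
  B = 138.5·ln(30.98 − 10) − 305.0 = 138.5·ln 20.98 − 305.0 = 138.5·3.0436 − 305.0 = 116.534.
Gain = 116.534 / 255.000 = 0.4570 → 0.457.

0.457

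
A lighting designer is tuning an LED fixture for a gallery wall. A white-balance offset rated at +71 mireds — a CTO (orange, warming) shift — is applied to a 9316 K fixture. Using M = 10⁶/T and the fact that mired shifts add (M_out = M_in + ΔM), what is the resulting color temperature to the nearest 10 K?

M_in = 10⁶/9316 = 107.34 mireds.
M_out = 107.34 + (+71) = 178.34 mireds.
T_out = 10⁶/178.34 = 5607.2 K → 5610 K.

5610 K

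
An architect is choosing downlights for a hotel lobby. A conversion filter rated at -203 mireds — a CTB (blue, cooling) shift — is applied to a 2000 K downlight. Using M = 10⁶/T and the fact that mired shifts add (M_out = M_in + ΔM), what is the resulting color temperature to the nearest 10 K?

3370 K

M_in = 10⁶/2000 = 500.00 mireds.
M_out = 500.00 + (-203) = 297.00 mireds.
T_out = 10⁶/297.00 = 3367.0 K → 3370 K.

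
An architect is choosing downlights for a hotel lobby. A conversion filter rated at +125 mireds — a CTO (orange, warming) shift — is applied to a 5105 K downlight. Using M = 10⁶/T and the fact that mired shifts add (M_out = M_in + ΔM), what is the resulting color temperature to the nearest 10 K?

M_in = 10⁶/5105 = 195.89 mireds.
M_out = 195.89 + (+125) = 320.89 mireds.
T_out = 10⁶/320.89 = 3116.4 K → 3120 K.

3120 K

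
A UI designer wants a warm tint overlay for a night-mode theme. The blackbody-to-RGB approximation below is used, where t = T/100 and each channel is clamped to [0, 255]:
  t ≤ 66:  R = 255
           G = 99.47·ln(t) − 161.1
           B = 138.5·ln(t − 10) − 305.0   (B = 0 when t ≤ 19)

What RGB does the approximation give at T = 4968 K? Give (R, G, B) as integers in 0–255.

(255, 227, 205)

t = 4968/100 = 49.68; the t ≤ 66 branch applies.
R = 255 by definition for t ≤ 66.
G = 99.47·ln 49.68 − 161.1 = 99.47·3.9056 − 161.1 = 227.390.
B = 138.5·ln(49.68 − 10) − 305.0 = 138.5·ln 39.68 − 305.0 = 138.5·3.6808 − 305.0 = 204.797.
Rounded: (255, 227, 205).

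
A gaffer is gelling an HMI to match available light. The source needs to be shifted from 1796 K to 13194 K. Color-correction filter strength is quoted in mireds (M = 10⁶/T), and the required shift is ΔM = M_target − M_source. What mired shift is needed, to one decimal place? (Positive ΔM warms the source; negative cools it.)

M_source = 10⁶/1796 = 556.793; M_target = 10⁶/13194 = 75.792.
ΔM = 75.792 − 556.793 = -481.001 → -481.0 mireds, a cooling shift.

-481.0 mireds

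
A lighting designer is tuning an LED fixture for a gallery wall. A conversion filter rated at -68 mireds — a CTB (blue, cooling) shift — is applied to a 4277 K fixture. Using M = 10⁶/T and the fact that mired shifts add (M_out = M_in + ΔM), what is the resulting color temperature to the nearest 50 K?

6050 K

M_in = 10⁶/4277 = 233.81 mireds.
M_out = 233.81 + (-68) = 165.81 mireds.
T_out = 10⁶/165.81 = 6031.0 K → 6050 K.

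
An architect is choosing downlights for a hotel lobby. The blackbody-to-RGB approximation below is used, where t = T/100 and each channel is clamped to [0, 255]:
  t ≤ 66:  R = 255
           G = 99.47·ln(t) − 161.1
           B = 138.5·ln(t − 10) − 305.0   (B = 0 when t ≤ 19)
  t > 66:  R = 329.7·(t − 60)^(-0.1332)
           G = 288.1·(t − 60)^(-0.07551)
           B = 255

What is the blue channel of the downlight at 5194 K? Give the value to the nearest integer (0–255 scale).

212

t = 5194/100 = 51.94; the t ≤ 66 branch applies.
B = 138.5·ln(51.94 − 10) − 305.0 = 138.5·ln 41.94 − 305.0 = 138.5·3.7362 − 305.0 = 212.469.
Rounded: 212.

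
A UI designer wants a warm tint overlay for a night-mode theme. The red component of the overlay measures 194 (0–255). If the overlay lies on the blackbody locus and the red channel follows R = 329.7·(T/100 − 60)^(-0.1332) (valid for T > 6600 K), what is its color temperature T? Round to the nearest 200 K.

11400 K

(t − 60)^(-0.1332) = 194/329.7 = 0.58841.
t − 60 = 0.58841^(1/-0.1332) = 0.58841^(-7.508) = 53.593, so t = 113.593.
T = 100·t = 11359 K → 11400 K to the nearest 200 K.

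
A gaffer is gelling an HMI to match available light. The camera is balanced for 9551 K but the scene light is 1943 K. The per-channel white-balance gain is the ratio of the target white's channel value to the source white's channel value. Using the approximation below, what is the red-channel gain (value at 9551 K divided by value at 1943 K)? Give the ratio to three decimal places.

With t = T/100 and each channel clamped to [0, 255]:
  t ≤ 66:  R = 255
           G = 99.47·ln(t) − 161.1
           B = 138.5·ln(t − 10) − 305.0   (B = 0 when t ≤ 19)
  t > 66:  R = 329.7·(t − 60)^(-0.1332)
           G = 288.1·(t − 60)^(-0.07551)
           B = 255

At 1943 K (t = 19.43):
  R = 255 by definition for t ≤ 66.
At 9551 K (t = 95.51):
  R = 329.7·(95.51 − 60)^(-0.1332) = 329.7·35.51^(-0.1332) = 329.7·0.62157 = 204.933.
Gain = 204.933 / 255.000 = 0.8037 → 0.804.

0.804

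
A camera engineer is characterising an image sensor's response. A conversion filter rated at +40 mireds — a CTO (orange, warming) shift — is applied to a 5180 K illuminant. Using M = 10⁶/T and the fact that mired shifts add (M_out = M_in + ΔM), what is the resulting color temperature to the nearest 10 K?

4290 K

M_in = 10⁶/5180 = 193.05 mireds.
M_out = 193.05 + (+40) = 233.05 mireds.
T_out = 10⁶/233.05 = 4290.9 K → 4290 K.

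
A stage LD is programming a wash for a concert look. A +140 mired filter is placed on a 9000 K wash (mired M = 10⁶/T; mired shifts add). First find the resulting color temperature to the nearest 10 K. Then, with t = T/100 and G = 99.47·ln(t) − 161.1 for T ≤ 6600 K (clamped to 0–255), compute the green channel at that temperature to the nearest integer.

M_in = 10⁶/9000 = 111.11; M_out = 111.11 + (+140) = 251.11.
T_out = 10⁶/251.11 = 3982.3 K → 3980 K; t = 39.8.
G = 99.47·ln 39.8 − 161.1 = 99.47·3.6839 − 161.1 = 205.334.
Rounded: 205.

205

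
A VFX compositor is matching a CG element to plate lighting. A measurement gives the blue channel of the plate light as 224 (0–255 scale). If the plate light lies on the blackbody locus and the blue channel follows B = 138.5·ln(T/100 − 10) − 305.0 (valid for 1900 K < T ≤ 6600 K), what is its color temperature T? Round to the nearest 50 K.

5550 K

ln(t − 10) = (224 + 305.0) / 138.5 = 3.8195.
t − 10 = e^3.8195 = 45.581, so t = 55.581.
T = 100·t = 5558 K → 5550 K to the nearest 50 K.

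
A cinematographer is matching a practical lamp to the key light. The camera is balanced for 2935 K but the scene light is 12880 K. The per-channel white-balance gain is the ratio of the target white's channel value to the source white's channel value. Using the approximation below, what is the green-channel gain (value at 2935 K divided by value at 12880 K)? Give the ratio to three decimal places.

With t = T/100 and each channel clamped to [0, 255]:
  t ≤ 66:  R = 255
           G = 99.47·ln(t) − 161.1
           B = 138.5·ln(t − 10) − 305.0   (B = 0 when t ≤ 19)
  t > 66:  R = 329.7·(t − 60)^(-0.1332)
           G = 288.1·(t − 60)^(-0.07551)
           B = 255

At 12880 K (t = 128.8):
  G = 288.1·(128.8 − 60)^(-0.07551) = 288.1·68.8^(-0.07551) = 288.1·0.72651 = 209.309.
At 2935 K (t = 29.35):
  G = 99.47·ln 29.35 − 161.1 = 99.47·3.3793 − 161.1 = 175.038.
Gain = 175.038 / 209.309 = 0.8363 → 0.836.

0.836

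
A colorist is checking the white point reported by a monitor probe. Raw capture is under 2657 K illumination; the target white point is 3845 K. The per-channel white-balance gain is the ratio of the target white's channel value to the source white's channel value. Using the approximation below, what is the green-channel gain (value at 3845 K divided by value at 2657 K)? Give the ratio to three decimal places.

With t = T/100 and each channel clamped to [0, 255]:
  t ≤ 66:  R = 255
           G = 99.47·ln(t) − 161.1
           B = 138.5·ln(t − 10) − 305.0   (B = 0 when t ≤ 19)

1.223

At 2657 K (t = 26.57):
  G = 99.47·ln 26.57 − 161.1 = 99.47·3.2798 − 161.1 = 165.140.
At 3845 K (t = 38.45):
  G = 99.47·ln 38.45 − 161.1 = 99.47·3.6494 − 161.1 = 201.902.
Gain = 201.902 / 165.140 = 1.2226 → 1.223.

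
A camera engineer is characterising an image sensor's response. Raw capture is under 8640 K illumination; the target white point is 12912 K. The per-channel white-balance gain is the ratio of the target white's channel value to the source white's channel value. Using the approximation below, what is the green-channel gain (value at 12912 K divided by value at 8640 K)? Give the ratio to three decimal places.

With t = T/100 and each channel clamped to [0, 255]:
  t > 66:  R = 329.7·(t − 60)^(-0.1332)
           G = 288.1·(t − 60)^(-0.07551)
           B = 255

At 8640 K (t = 86.4):
  G = 288.1·(86.4 − 60)^(-0.07551) = 288.1·26.4^(-0.07551) = 288.1·0.78101 = 225.008.
At 12912 K (t = 129.12):
  G = 288.1·(129.12 − 60)^(-0.07551) = 288.1·69.12^(-0.07551) = 288.1·0.72626 = 209.235.
Gain = 209.235 / 225.008 = 0.9299 → 0.930.

0.930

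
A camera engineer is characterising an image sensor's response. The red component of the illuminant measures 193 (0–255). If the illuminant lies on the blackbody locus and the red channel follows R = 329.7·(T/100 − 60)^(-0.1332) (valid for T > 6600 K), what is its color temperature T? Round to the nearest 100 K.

11600 K

(t − 60)^(-0.1332) = 193/329.7 = 0.58538.
t − 60 = 0.58538^(1/-0.1332) = 0.58538^(-7.508) = 55.713, so t = 115.713.
T = 100·t = 11571 K → 11600 K to the nearest 100 K.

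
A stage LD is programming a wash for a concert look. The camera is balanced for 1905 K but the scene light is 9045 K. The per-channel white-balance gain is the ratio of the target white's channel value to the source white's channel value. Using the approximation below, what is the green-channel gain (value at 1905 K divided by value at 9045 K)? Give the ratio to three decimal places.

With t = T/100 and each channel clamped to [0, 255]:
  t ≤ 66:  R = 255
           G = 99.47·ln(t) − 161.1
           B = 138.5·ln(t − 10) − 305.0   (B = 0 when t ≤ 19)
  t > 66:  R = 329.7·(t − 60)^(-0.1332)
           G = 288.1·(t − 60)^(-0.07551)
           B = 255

At 9045 K (t = 90.45):
  G = 288.1·(90.45 − 60)^(-0.07551) = 288.1·30.45^(-0.07551) = 288.1·0.77263 = 222.596.
At 1905 K (t = 19.05):
  G = 99.47·ln 19.05 − 161.1 = 99.47·2.9471 − 161.1 = 132.045.
Gain = 132.045 / 222.596 = 0.5932 → 0.593.

0.593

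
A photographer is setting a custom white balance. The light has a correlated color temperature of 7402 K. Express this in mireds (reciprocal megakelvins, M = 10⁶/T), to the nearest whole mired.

135 mireds

M = 10⁶ / 7402 = 135.099 → 135 mireds.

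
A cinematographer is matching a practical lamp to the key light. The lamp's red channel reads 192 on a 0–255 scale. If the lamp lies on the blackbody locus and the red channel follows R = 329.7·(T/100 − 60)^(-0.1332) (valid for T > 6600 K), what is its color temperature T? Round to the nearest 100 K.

(t − 60)^(-0.1332) = 192/329.7 = 0.58235.
t − 60 = 0.58235^(1/-0.1332) = 0.58235^(-7.508) = 57.929, so t = 117.929.
T = 100·t = 11793 K → 11800 K to the nearest 100 K.

11800 K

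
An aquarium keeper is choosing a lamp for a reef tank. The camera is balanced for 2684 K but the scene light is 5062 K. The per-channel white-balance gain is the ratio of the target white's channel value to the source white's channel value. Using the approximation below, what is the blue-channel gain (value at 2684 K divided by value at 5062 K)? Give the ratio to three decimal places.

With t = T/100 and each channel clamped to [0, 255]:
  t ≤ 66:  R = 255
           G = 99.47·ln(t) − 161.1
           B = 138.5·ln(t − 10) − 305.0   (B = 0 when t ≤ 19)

0.414

At 5062 K (t = 50.62):
  B = 138.5·ln(50.62 − 10) − 305.0 = 138.5·ln 40.62 − 305.0 = 138.5·3.7043 − 305.0 = 208.040.
At 2684 K (t = 26.84):
  B = 138.5·ln(26.84 − 10) − 305.0 = 138.5·ln 16.84 − 305.0 = 138.5·2.8238 − 305.0 = 86.090.
Gain = 86.090 / 208.040 = 0.4138 → 0.414.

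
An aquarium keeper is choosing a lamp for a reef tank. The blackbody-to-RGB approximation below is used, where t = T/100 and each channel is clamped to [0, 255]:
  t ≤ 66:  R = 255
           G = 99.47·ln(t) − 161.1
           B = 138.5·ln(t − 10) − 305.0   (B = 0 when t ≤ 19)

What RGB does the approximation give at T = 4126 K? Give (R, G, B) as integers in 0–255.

t = 4126/100 = 41.26; the t ≤ 66 branch applies.
R = 255 by definition for t ≤ 66.
G = 99.47·ln 41.26 − 161.1 = 99.47·3.7199 − 161.1 = 208.918.
B = 138.5·ln(41.26 − 10) − 305.0 = 138.5·ln 31.26 − 305.0 = 138.5·3.4423 − 305.0 = 171.764.
Rounded: (255, 209, 172).

(255, 209, 172)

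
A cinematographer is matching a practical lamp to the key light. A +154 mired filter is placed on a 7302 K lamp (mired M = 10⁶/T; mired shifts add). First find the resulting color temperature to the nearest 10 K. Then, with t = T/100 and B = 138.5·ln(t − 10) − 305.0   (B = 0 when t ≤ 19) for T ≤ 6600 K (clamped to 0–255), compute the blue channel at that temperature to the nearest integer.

137

M_in = 10⁶/7302 = 136.95; M_out = 136.95 + (+154) = 290.95.
T_out = 10⁶/290.95 = 3437.0 K → 3440 K; t = 34.4.
B = 138.5·ln(34.4 − 10) − 305.0 = 138.5·ln 24.4 − 305.0 = 138.5·3.1946 − 305.0 = 137.450.
Rounded: 137.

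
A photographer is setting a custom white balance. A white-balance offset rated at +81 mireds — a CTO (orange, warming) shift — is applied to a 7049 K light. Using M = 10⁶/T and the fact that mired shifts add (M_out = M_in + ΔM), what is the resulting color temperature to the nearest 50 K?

4500 K

M_in = 10⁶/7049 = 141.86 mireds.
M_out = 141.86 + (+81) = 222.86 mireds.
T_out = 10⁶/222.86 = 4487.0 K → 4500 K.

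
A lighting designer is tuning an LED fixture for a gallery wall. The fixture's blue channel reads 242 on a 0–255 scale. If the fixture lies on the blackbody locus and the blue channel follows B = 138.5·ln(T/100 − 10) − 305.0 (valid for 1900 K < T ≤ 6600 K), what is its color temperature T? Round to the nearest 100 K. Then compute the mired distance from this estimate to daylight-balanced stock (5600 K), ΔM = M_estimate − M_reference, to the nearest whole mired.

ln(t − 10) = (242 + 305.0) / 138.5 = 3.9495.
t − 10 = e^3.9495 = 51.907, so t = 61.907.
T = 100·t = 6191 K → 6200 K to the nearest 100 K.
M_estimate = 10⁶/6200 = 161.29; M_reference = 10⁶/5600 = 178.57.
ΔM = 161.29 − 178.57 = -17.28 → -17 mireds.

-17 mireds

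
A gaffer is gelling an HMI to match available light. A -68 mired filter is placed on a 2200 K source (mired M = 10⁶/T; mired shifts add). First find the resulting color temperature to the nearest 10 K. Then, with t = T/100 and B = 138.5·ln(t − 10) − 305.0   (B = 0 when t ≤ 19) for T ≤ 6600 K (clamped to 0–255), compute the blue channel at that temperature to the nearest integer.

M_in = 10⁶/2200 = 454.55; M_out = 454.55 + (-68) = 386.55.
T_out = 10⁶/386.55 = 2587.0 K → 2590 K; t = 25.9.
B = 138.5·ln(25.9 − 10) − 305.0 = 138.5·ln 15.9 − 305.0 = 138.5·2.7663 − 305.0 = 78.135.
Rounded: 78.

78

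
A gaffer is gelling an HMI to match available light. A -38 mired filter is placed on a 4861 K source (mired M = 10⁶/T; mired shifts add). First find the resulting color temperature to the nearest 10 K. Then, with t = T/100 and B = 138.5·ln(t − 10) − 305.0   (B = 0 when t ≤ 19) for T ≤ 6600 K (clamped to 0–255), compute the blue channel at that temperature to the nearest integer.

236

M_in = 10⁶/4861 = 205.72; M_out = 205.72 + (-38) = 167.72.
T_out = 10⁶/167.72 = 5962.4 K → 5960 K; t = 59.6.
B = 138.5·ln(59.6 − 10) − 305.0 = 138.5·ln 49.6 − 305.0 = 138.5·3.9040 − 305.0 = 235.703.
Rounded: 236.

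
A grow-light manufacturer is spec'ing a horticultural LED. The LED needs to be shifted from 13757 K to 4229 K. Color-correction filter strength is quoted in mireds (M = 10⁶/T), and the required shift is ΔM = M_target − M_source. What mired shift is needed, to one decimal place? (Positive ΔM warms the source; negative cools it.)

M_source = 10⁶/13757 = 72.690; M_target = 10⁶/4229 = 236.463.
ΔM = 236.463 − 72.690 = 163.772 → +163.8 mireds, a warming shift.

+163.8 mireds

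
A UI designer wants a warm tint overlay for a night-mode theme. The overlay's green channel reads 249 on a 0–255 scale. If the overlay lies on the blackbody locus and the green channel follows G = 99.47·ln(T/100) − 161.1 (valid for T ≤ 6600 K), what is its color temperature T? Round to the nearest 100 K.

ln t = (249 + 161.1) / 99.47 = 4.1229.
t = e^4.1229 = 61.735.
T = 100·t = 6174 K → 6200 K to the nearest 100 K.

6200 K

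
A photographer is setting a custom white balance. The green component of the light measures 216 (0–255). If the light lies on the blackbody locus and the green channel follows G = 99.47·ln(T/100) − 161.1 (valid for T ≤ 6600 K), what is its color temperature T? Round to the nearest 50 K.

4450 K

ln t = (216 + 161.1) / 99.47 = 3.7911.
t = e^3.7911 = 44.305.
T = 100·t = 4430 K → 4450 K to the nearest 50 K.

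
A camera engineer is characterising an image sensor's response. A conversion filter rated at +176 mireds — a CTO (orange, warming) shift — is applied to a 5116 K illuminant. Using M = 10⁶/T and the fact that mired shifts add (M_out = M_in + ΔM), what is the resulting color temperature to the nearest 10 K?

2690 K

M_in = 10⁶/5116 = 195.47 mireds.
M_out = 195.47 + (+176) = 371.47 mireds.
T_out = 10⁶/371.47 = 2692.0 K → 2690 K.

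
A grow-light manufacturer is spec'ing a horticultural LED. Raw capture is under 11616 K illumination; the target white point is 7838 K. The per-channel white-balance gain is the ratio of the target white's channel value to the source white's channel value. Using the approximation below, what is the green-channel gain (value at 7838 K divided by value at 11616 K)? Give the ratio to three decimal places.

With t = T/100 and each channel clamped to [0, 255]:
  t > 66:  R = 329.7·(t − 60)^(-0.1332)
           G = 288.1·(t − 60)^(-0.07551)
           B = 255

1.088

At 11616 K (t = 116.16):
  G = 288.1·(116.16 − 60)^(-0.07551) = 288.1·56.16^(-0.07551) = 288.1·0.73774 = 212.542.
At 7838 K (t = 78.38):
  G = 288.1·(78.38 − 60)^(-0.07551) = 288.1·18.38^(-0.07551) = 288.1·0.80266 = 231.245.
Gain = 231.245 / 212.542 = 1.0880 → 1.088.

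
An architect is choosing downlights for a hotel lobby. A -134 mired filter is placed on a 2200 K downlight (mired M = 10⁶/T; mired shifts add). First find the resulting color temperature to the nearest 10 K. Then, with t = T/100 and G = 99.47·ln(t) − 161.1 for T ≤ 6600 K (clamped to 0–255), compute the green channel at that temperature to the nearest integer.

181

M_in = 10⁶/2200 = 454.55; M_out = 454.55 + (-134) = 320.55.
T_out = 10⁶/320.55 = 3119.7 K → 3120 K; t = 31.2.
G = 99.47·ln 31.2 − 161.1 = 99.47·3.4404 − 161.1 = 181.118.
Rounded: 181.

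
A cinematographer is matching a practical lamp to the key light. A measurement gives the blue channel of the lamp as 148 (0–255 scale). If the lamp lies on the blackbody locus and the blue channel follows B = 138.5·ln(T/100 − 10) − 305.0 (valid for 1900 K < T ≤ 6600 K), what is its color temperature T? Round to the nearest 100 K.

3600 K

ln(t − 10) = (148 + 305.0) / 138.5 = 3.2708.
t − 10 = e^3.2708 = 26.331, so t = 36.331.
T = 100·t = 3633 K → 3600 K to the nearest 100 K.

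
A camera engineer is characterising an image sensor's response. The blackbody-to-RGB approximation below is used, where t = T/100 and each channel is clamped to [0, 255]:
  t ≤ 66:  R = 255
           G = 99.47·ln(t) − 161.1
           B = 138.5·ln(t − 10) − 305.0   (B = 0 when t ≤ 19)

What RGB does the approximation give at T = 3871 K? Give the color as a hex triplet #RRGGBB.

#FFCBA0

t = 3871/100 = 38.71; the t ≤ 66 branch applies.
R = 255 by definition for t ≤ 66.
G = 99.47·ln 38.71 − 161.1 = 99.47·3.6561 − 161.1 = 202.572.
B = 138.5·ln(38.71 − 10) − 305.0 = 138.5·ln 28.71 − 305.0 = 138.5·3.3572 − 305.0 = 159.979.
Rounded: (255, 203, 160).
In hex: #FFCBA0.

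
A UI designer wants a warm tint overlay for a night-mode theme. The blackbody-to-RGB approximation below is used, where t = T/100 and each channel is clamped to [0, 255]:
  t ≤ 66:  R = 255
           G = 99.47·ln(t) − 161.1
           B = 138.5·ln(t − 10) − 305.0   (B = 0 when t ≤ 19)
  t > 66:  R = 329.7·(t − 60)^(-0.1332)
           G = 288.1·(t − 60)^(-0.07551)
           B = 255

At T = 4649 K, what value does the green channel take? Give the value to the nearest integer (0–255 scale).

t = 4649/100 = 46.49; the t ≤ 66 branch applies.
G = 99.47·ln 46.49 − 161.1 = 99.47·3.8392 − 161.1 = 220.789.
Rounded: 221.

221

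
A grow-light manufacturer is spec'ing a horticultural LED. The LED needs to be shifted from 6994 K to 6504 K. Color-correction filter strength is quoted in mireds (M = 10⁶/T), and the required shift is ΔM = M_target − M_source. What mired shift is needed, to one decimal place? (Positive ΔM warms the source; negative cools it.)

+10.8 mireds

M_source = 10⁶/6994 = 142.980; M_target = 10⁶/6504 = 153.752.
ΔM = 153.752 − 142.980 = 10.772 → +10.8 mireds, a warming shift.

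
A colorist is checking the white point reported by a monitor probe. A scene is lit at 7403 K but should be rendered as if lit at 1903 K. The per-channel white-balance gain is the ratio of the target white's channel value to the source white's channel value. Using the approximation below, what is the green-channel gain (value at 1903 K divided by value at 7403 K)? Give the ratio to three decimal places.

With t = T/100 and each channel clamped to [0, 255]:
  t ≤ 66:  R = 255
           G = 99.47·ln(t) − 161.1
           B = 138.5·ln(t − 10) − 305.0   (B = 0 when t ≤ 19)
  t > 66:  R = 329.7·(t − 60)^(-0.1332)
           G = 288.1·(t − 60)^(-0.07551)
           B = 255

0.559

At 7403 K (t = 74.03):
  G = 288.1·(74.03 − 60)^(-0.07551) = 288.1·14.03^(-0.07551) = 288.1·0.81919 = 236.009.
At 1903 K (t = 19.03):
  G = 99.47·ln 19.03 − 161.1 = 99.47·2.9460 − 161.1 = 131.940.
Gain = 131.940 / 236.009 = 0.5590 → 0.559.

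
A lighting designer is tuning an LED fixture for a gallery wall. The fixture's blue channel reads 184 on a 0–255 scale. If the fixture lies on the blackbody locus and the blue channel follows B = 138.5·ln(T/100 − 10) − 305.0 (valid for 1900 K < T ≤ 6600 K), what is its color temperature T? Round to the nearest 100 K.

4400 K

ln(t − 10) = (184 + 305.0) / 138.5 = 3.5307.
t − 10 = e^3.5307 = 34.147, so t = 44.147.
T = 100·t = 4415 K → 4400 K to the nearest 100 K.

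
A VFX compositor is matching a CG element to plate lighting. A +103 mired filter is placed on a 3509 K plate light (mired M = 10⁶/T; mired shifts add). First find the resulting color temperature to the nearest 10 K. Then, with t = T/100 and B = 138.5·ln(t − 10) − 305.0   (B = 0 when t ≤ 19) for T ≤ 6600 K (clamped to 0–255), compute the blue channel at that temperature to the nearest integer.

M_in = 10⁶/3509 = 284.98; M_out = 284.98 + (+103) = 387.98.
T_out = 10⁶/387.98 = 2577.4 K → 2580 K; t = 25.8.
B = 138.5·ln(25.8 − 10) − 305.0 = 138.5·ln 15.8 − 305.0 = 138.5·2.7600 − 305.0 = 77.261.
Rounded: 77.

77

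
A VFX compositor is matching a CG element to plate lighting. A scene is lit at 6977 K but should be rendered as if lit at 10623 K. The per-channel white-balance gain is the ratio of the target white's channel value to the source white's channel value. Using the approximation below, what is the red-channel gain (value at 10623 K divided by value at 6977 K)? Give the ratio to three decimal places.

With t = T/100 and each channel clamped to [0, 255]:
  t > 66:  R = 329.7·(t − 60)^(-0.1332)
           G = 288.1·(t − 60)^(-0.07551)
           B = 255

0.813

At 6977 K (t = 69.77):
  R = 329.7·(69.77 − 60)^(-0.1332) = 329.7·9.77^(-0.1332) = 329.7·0.73815 = 243.369.
At 10623 K (t = 106.23):
  R = 329.7·(106.23 − 60)^(-0.1332) = 329.7·46.23^(-0.1332) = 329.7·0.60011 = 197.857.
Gain = 197.857 / 243.369 = 0.8130 → 0.813.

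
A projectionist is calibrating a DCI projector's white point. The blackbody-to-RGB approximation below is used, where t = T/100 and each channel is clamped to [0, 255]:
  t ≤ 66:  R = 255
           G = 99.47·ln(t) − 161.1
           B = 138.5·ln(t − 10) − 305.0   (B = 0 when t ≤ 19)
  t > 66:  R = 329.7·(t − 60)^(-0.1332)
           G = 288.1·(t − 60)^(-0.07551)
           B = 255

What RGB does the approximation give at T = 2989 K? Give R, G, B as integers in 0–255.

R=255, G=177, B=109

t = 2989/100 = 29.89; the t ≤ 66 branch applies.
R = 255 by definition for t ≤ 66.
G = 99.47·ln 29.89 − 161.1 = 99.47·3.3975 − 161.1 = 176.852.
B = 138.5·ln(29.89 − 10) − 305.0 = 138.5·ln 19.89 − 305.0 = 138.5·2.9902 − 305.0 = 109.145.
Rounded: (255, 177, 109).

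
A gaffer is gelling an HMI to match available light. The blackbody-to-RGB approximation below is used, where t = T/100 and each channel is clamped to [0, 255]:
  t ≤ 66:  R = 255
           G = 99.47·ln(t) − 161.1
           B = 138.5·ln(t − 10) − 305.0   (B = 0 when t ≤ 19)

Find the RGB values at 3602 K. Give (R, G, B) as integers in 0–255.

(255, 195, 146)

t = 3602/100 = 36.02; the t ≤ 66 branch applies.
R = 255 by definition for t ≤ 66.
G = 99.47·ln 36.02 − 161.1 = 99.47·3.5841 − 161.1 = 195.408.
B = 138.5·ln(36.02 − 10) − 305.0 = 138.5·ln 26.02 − 305.0 = 138.5·3.2589 − 305.0 = 146.353.
Rounded: (255, 195, 146).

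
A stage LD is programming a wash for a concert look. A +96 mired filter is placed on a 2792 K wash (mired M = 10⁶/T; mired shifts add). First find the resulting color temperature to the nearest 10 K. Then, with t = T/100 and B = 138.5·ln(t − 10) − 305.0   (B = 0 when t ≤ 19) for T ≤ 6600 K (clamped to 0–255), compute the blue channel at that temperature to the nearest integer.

39

M_in = 10⁶/2792 = 358.17; M_out = 358.17 + (+96) = 454.17.
T_out = 10⁶/454.17 = 2201.8 K → 2200 K; t = 22.
B = 138.5·ln(22 − 10) − 305.0 = 138.5·ln 12 − 305.0 = 138.5·2.4849 − 305.0 = 39.160.
Rounded: 39.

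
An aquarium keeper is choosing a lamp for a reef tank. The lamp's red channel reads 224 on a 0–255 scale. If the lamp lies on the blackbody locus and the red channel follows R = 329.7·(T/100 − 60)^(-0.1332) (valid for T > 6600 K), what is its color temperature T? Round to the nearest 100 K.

(t − 60)^(-0.1332) = 224/329.7 = 0.67941.
t − 60 = 0.67941^(1/-0.1332) = 0.67941^(-7.508) = 18.209, so t = 78.209.
T = 100·t = 7821 K → 7800 K to the nearest 100 K.

7800 K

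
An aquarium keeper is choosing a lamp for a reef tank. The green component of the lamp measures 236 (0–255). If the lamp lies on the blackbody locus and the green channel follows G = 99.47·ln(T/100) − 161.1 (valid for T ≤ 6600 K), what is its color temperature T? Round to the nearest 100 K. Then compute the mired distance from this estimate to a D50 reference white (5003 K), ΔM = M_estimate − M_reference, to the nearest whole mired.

ln t = (236 + 161.1) / 99.47 = 3.9922.
t = e^3.9922 = 54.172.
T = 100·t = 5417 K → 5400 K to the nearest 100 K.
M_estimate = 10⁶/5400 = 185.19; M_reference = 10⁶/5003 = 199.88.
ΔM = 185.19 − 199.88 = -14.69 → -15 mireds.

-15 mireds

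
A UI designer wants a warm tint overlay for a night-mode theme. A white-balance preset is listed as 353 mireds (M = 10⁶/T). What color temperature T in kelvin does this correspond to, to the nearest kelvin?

2833 K

T = 10⁶ / 353 = 2832.86 K → 2833 K.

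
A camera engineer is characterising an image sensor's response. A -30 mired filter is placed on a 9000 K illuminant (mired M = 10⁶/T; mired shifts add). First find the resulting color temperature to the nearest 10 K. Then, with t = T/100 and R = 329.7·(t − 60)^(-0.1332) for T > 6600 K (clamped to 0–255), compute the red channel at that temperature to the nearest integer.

M_in = 10⁶/9000 = 111.11; M_out = 111.11 + (-30) = 81.11.
T_out = 10⁶/81.11 = 12328.8 K → 12330 K; t = 123.3.
R = 329.7·(123.3 − 60)^(-0.1332) = 329.7·63.3^(-0.1332) = 329.7·0.57551 = 189.746.
Rounded: 190.

190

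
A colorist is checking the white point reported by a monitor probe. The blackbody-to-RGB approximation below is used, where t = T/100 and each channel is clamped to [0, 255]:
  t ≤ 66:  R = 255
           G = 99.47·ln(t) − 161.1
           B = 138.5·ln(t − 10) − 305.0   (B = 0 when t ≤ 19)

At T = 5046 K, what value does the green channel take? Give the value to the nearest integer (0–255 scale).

t = 5046/100 = 50.46; the t ≤ 66 branch applies.
G = 99.47·ln 50.46 − 161.1 = 99.47·3.9212 − 161.1 = 228.940.
Rounded: 229.

229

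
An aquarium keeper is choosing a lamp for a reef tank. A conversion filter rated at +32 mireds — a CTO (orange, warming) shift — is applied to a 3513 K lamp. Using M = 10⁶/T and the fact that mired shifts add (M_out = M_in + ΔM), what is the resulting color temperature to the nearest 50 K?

3150 K

M_in = 10⁶/3513 = 284.66 mireds.
M_out = 284.66 + (+32) = 316.66 mireds.
T_out = 10⁶/316.66 = 3158.0 K → 3150 K.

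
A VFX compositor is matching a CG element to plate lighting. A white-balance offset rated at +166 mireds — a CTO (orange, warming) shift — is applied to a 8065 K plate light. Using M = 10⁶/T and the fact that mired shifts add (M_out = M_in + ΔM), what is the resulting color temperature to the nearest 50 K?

3450 K

M_in = 10⁶/8065 = 123.99 mireds.
M_out = 123.99 + (+166) = 289.99 mireds.
T_out = 10⁶/289.99 = 3448.4 K → 3450 K.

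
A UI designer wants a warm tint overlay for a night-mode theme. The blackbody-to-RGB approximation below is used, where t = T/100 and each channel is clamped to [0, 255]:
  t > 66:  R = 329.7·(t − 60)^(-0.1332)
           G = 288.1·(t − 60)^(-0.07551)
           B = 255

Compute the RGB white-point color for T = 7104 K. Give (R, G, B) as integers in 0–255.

t = 7104/100 = 71.04; the t > 66 branch applies.
R = 329.7·(71.04 − 60)^(-0.1332) = 329.7·11.04^(-0.1332) = 329.7·0.72623 = 239.439.
G = 288.1·(71.04 − 60)^(-0.07551) = 288.1·11.04^(-0.07551) = 288.1·0.83415 = 240.319.
B = 255 by definition for t > 66.
Rounded: (239, 240, 255).

(239, 240, 255)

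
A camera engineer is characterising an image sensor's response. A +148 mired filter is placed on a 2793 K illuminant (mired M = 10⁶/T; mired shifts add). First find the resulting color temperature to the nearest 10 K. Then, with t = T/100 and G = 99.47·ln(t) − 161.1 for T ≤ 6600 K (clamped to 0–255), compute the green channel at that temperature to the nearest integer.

M_in = 10⁶/2793 = 358.04; M_out = 358.04 + (+148) = 506.04.
T_out = 10⁶/506.04 = 1976.1 K → 1980 K; t = 19.8.
G = 99.47·ln 19.8 − 161.1 = 99.47·2.9857 − 161.1 = 135.886.
Rounded: 136.

136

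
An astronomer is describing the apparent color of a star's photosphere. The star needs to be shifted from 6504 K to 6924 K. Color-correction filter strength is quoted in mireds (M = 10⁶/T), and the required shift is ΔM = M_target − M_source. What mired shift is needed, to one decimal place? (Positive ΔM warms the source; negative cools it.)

-9.3 mireds

M_source = 10⁶/6504 = 153.752; M_target = 10⁶/6924 = 144.425.
ΔM = 144.425 − 153.752 = -9.326 → -9.3 mireds, a cooling shift.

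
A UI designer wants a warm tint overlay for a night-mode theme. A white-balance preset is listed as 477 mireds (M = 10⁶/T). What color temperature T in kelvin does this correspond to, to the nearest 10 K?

2100 K

T = 10⁶ / 477 = 2096.44 K → 2100 K.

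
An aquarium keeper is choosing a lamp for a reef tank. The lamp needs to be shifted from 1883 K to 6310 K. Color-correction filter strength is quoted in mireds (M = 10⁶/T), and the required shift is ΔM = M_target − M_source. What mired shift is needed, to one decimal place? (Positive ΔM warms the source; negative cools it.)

M_source = 10⁶/1883 = 531.067; M_target = 10⁶/6310 = 158.479.
ΔM = 158.479 − 531.067 = -372.589 → -372.6 mireds, a cooling shift.

-372.6 mireds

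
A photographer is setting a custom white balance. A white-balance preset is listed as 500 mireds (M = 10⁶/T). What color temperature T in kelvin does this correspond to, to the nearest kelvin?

2000 K

T = 10⁶ / 500 = 2000.00 K → 2000 K.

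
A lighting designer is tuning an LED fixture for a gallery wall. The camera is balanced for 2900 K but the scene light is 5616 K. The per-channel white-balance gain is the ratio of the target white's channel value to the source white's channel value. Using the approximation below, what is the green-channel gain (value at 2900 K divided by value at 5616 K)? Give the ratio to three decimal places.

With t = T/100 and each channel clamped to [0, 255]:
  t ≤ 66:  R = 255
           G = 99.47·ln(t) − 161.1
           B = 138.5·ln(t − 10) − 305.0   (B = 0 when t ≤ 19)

At 5616 K (t = 56.16):
  G = 99.47·ln 56.16 − 161.1 = 99.47·4.0282 − 161.1 = 239.586.
At 2900 K (t = 29):
  G = 99.47·ln 29 − 161.1 = 99.47·3.3673 − 161.1 = 173.845.
Gain = 173.845 / 239.586 = 0.7256 → 0.726.

0.726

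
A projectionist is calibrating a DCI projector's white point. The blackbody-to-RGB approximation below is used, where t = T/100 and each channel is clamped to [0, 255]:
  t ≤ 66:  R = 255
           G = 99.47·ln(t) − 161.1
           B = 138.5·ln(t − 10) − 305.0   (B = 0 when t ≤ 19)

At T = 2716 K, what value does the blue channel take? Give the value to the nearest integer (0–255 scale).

t = 2716/100 = 27.16; the t ≤ 66 branch applies.
B = 138.5·ln(27.16 − 10) − 305.0 = 138.5·ln 17.16 − 305.0 = 138.5·2.8426 − 305.0 = 88.697.
Rounded: 89.

89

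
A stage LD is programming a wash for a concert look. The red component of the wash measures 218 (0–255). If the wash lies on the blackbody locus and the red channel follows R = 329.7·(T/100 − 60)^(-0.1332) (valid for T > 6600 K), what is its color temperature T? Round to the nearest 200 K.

(t − 60)^(-0.1332) = 218/329.7 = 0.66121.
t − 60 = 0.66121^(1/-0.1332) = 0.66121^(-7.508) = 22.326, so t = 82.326.
T = 100·t = 8233 K → 8200 K to the nearest 200 K.

8200 K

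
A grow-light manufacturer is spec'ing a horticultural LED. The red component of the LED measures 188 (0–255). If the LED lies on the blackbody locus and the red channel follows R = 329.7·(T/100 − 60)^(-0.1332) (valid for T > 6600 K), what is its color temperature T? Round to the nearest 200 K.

(t − 60)^(-0.1332) = 188/329.7 = 0.57022.
t − 60 = 0.57022^(1/-0.1332) = 0.57022^(-7.508) = 67.848, so t = 127.848.
T = 100·t = 12785 K → 12800 K to the nearest 200 K.

12800 K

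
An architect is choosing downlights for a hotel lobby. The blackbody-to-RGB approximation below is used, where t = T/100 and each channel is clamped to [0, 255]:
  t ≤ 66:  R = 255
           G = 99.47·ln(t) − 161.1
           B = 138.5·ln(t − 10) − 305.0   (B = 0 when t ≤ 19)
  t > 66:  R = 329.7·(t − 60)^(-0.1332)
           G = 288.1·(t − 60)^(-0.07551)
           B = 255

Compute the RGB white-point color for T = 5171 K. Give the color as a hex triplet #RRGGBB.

#FFE7D4

t = 5171/100 = 51.71; the t ≤ 66 branch applies.
R = 255 by definition for t ≤ 66.
G = 99.47·ln 51.71 − 161.1 = 99.47·3.9457 − 161.1 = 231.374.
B = 138.5·ln(51.71 − 10) − 305.0 = 138.5·ln 41.71 − 305.0 = 138.5·3.7307 − 305.0 = 211.708.
Rounded: (255, 231, 212).
In hex: #FFE7D4.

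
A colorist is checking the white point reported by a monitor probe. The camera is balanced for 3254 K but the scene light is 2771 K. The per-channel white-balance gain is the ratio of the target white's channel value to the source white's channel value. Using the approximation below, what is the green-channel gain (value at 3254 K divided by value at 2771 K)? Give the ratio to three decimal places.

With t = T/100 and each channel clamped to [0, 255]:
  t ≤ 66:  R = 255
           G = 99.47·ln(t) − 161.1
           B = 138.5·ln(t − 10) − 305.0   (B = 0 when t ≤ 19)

At 2771 K (t = 27.71):
  G = 99.47·ln 27.71 − 161.1 = 99.47·3.3218 − 161.1 = 169.319.
At 3254 K (t = 32.54):
  G = 99.47·ln 32.54 − 161.1 = 99.47·3.4825 − 161.1 = 185.301.
Gain = 185.301 / 169.319 = 1.0944 → 1.094.

1.094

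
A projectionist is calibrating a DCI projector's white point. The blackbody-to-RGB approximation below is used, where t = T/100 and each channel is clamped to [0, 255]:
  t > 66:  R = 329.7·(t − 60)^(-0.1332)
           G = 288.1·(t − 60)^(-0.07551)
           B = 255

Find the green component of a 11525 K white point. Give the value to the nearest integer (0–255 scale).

213

t = 11525/100 = 115.25; the t > 66 branch applies.
G = 288.1·(115.25 − 60)^(-0.07551) = 288.1·55.25^(-0.07551) = 288.1·0.73865 = 212.804.
Rounded: 213.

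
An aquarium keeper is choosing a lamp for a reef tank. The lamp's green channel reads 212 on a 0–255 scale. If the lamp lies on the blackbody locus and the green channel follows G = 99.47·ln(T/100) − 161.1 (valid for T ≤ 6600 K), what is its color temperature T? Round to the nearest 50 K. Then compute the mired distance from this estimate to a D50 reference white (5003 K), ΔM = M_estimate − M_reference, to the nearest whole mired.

+35 mireds

ln t = (212 + 161.1) / 99.47 = 3.7509.
t = e^3.7509 = 42.559.
T = 100·t = 4256 K → 4250 K to the nearest 50 K.
M_estimate = 10⁶/4250 = 235.29; M_reference = 10⁶/5003 = 199.88.
ΔM = 235.29 − 199.88 = 35.41 → +35 mireds.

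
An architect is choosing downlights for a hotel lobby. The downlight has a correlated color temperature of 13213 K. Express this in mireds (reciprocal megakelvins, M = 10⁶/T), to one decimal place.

M = 10⁶ / 13213 = 75.683 → 75.7 mireds.

75.7 mireds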